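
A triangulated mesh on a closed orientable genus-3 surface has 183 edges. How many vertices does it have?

χ = 2 − 2·3 = -4, and every face is a triangle so 3F = 2E.
F = 2E/3 = 122. Then V = -4 + E − F = -4 + 183 − 122 = 57.

57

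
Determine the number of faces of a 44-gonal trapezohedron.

88

The n-trapezohedron (dual of the n-antiprism) has V = 2·44 + 2 = 90, E = 4·44 = 176, F = 2·44 = 88.
Check: V − E + F = 90 − 176 + 88 = 2.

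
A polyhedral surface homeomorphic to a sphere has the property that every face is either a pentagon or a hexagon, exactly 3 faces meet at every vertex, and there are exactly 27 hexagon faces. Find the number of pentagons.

Let x be the number of pentagons; then F = 27 + x.
Edge–face incidences: 2E = 6·27 + 5·x = 162 + 5x.
Every vertex has degree 3, so 3V = 2E.
Euler: V − E + F = 2 ⇒ (2E)/3 − E + (27 + x) = 2.
Multiply by 6: 2·(2E) − 3·(2E) + 6·(27 + x) = 12, i.e. 162 + 6x − (162 + 5x) = 12.
Collecting terms: x = 12.
Then 2E = 162 + 5·12 = 222, so E = 111, V = 2E/3 = 74, F = 27 + 12 = 39.

12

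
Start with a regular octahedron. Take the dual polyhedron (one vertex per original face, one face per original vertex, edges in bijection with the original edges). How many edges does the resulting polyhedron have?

12

The base solid has V = 6, E = 12, F = 8.
The dual swaps V and F and preserves E: V′ = F = 8, E′ = E = 12, F′ = V = 6.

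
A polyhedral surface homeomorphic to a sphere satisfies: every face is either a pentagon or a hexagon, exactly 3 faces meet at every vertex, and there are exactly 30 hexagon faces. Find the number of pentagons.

12

Let x be the number of pentagons; then F = 30 + x.
Edge–face incidences: 2E = 6·30 + 5·x = 180 + 5x.
Every vertex has degree 3, so 3V = 2E.
Euler: V − E + F = 2 ⇒ (2E)/3 − E + (30 + x) = 2.
Multiply by 6: 2·(2E) − 3·(2E) + 6·(30 + x) = 12, i.e. 180 + 6x − (180 + 5x) = 12.
Collecting terms: x = 12.
Then 2E = 180 + 5·12 = 240, so E = 120, V = 2E/3 = 80, F = 30 + 12 = 42.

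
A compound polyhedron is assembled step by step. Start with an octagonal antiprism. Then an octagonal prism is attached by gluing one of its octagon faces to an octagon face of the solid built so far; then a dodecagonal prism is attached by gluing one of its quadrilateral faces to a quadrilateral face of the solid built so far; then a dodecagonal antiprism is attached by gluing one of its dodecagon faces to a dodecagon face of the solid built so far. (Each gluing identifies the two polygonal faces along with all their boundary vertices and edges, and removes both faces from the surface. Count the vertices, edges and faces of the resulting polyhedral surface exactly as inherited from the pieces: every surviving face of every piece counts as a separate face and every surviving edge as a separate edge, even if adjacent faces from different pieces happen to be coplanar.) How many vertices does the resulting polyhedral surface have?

56

An octagonal antiprism: V=16, E=32, F=18.
Attach an octagonal prism (V=16, E=24, F=10) along an 8-gon: merge 8 vertices and 8 edges, delete both glued faces → V=24, E=48, F=26.
Attach a dodecagonal prism (V=24, E=36, F=14) along a 4-gon: merge 4 vertices and 4 edges, delete both glued faces → V=44, E=80, F=38.
Attach a dodecagonal antiprism (V=24, E=48, F=26) along a 12-gon: merge 12 vertices and 12 edges, delete both glued faces → V=56, E=116, F=62.
Check: V − E + F = 56 − 116 + 62 = 2.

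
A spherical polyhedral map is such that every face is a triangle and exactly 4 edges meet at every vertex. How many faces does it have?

8

Each face has 3 edges and each edge borders two faces, so 2E = 3F.
Each vertex has degree 4, so 4V = 2E and hence V = 3F/4.
Euler: V − E + F = 2 ⇒ (3F/4) − (3F/2) + F = 2.
Multiply by 8: (6 − 12 + 8)F = 16, i.e. 2F = 16.
So F = 8, E = 3·8/2 = 12, V = 3·8/4 = 6.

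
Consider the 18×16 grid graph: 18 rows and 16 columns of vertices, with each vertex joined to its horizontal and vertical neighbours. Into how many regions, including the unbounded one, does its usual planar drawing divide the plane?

256

The grid has V = 18·16 = 288 vertices and E = 18·15 + 16·17 = 542 edges.
F = 2 − V + E = 2 − 288 + 542 = 256.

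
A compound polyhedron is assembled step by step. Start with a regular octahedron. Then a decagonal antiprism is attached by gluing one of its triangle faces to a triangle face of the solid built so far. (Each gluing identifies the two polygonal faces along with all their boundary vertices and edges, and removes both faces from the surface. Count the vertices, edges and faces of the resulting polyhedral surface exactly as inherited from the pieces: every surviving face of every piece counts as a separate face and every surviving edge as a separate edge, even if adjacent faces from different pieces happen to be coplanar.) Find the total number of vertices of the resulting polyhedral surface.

23

A regular octahedron: V=6, E=12, F=8.
Attach a decagonal antiprism (V=20, E=40, F=22) along a 3-gon: merge 3 vertices and 3 edges, delete both glued faces → V=23, E=49, F=28.
Check: V − E + F = 23 − 49 + 28 = 2.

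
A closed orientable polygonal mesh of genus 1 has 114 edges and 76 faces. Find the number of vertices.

38

For a closed orientable surface of genus 1, χ = 2 − 2·1 = 0.
V = 0 + E − F = 0 + 114 − 76 = 38.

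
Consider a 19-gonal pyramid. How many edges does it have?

38

A pyramid on an n-gon base has one n-gon and n triangles: V = 19 + 1 = 20, E = 2·19 = 38, F = 19 + 1 = 20.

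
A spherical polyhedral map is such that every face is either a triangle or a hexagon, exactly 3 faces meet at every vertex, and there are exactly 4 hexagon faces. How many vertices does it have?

12

Let x be the number of triangles; then F = 4 + x.
Edge–face incidences: 2E = 6·4 + 3·x = 24 + 3x.
Every vertex has degree 3, so 3V = 2E.
Euler: V − E + F = 2 ⇒ (2E)/3 − E + (4 + x) = 2.
Multiply by 6: 2·(2E) − 3·(2E) + 6·(4 + x) = 12, i.e. 24 + 6x − (24 + 3x) = 12.
Collecting terms: 3x = 12, so x = 4.
Then 2E = 24 + 3·4 = 36, so E = 18, V = 2E/3 = 12, F = 4 + 4 = 8.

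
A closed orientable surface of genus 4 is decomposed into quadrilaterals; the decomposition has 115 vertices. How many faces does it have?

121

χ = 2 − 2·4 = -6, and every face is a square so 4F = 2E.
V − E + F = -6 with E = 4F/2 gives 115 − (4/2 − 1)·F = -6, so F = 121 and E = 242.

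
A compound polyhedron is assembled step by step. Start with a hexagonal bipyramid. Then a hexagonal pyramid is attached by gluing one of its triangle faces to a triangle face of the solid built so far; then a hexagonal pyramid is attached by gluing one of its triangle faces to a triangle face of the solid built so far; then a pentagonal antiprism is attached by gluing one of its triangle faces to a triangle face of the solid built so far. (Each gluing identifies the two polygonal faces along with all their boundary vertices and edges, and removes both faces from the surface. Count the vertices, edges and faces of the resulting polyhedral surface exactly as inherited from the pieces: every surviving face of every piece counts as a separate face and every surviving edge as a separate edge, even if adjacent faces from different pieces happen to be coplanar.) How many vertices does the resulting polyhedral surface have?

A hexagonal bipyramid: V=8, E=18, F=12.
Attach a hexagonal pyramid (V=7, E=12, F=7) along a 3-gon: merge 3 vertices and 3 edges, delete both glued faces → V=12, E=27, F=17.
Attach a hexagonal pyramid (V=7, E=12, F=7) along a 3-gon: merge 3 vertices and 3 edges, delete both glued faces → V=16, E=36, F=22.
Attach a pentagonal antiprism (V=10, E=20, F=12) along a 3-gon: merge 3 vertices and 3 edges, delete both glued faces → V=23, E=53, F=32.
Check: V − E + F = 23 − 53 + 32 = 2.

23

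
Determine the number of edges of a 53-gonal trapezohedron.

The n-trapezohedron (dual of the n-antiprism) has V = 2·53 + 2 = 108, E = 4·53 = 212, F = 2·53 = 106.

212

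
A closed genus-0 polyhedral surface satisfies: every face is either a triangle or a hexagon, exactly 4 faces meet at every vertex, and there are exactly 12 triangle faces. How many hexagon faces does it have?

2

Let x be the number of hexagons; then F = 12 + x.
Edge–face incidences: 2E = 3·12 + 6·x = 36 + 6x.
Every vertex has degree 4, so 4V = 2E.
Euler: V − E + F = 2 ⇒ (2E)/4 − E + (12 + x) = 2.
Multiply by 8: 2·(2E) − 4·(2E) + 8·(12 + x) = 16, i.e. 96 + 8x − 2·(36 + 6x) = 16.
Collecting terms: −4x + 24 = 16, so −4x = −8, so x = 2.
Then 2E = 36 + 6·2 = 48, so E = 24, V = 2E/4 = 12, F = 12 + 2 = 14.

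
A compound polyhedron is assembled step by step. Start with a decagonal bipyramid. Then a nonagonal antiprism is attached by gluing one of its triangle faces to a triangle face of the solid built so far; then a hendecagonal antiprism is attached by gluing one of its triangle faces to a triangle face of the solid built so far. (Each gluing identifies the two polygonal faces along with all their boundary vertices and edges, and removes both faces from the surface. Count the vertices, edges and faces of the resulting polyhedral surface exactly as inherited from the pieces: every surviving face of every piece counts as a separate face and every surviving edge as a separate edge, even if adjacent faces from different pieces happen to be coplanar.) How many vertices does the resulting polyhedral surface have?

46

A decagonal bipyramid: V=12, E=30, F=20.
Attach a nonagonal antiprism (V=18, E=36, F=20) along a 3-gon: merge 3 vertices and 3 edges, delete both glued faces → V=27, E=63, F=38.
Attach a hendecagonal antiprism (V=22, E=44, F=24) along a 3-gon: merge 3 vertices and 3 edges, delete both glued faces → V=46, E=104, F=60.
Check: V − E + F = 46 − 104 + 60 = 2.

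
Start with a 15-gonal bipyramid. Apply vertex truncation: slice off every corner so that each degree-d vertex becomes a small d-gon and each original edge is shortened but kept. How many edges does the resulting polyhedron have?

The base solid has V = 17, E = 45, F = 30.
Truncation replaces each original edge-end by a new vertex, so V′ = 2E = 90.
Each original edge survives, and each old vertex of degree d contributes d new edges; summing degrees gives Σd = 2E, so E′ = E + 2E = 3E = 135.
Each original face survives and each original vertex becomes one new face: F′ = F + V = 47.

135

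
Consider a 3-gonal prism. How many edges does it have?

A prism on an n-gon has two n-gon bases and n rectangular sides: V = 2·3 = 6, E = 3·3 = 9, F = 3 + 2 = 5.

9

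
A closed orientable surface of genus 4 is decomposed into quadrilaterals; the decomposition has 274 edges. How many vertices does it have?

131

χ = 2 − 2·4 = -6, and every face is a square so 4F = 2E.
F = 2E/4 = 137. Then V = -6 + E − F = -6 + 274 − 137 = 131.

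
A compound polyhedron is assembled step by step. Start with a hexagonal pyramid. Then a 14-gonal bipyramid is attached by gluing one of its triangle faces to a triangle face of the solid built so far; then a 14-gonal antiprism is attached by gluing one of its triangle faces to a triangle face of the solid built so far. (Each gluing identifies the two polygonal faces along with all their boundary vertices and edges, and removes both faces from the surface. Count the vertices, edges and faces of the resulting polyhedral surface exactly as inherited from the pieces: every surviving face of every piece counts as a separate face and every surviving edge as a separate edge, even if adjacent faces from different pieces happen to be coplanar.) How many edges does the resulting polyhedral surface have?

104

A hexagonal pyramid: V=7, E=12, F=7.
Attach a 14-gonal bipyramid (V=16, E=42, F=28) along a 3-gon: merge 3 vertices and 3 edges, delete both glued faces → V=20, E=51, F=33.
Attach a 14-gonal antiprism (V=28, E=56, F=30) along a 3-gon: merge 3 vertices and 3 edges, delete both glued faces → V=45, E=104, F=61.
Check: V − E + F = 45 − 104 + 61 = 2.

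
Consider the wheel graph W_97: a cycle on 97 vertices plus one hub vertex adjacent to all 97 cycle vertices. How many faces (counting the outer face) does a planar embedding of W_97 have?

98

W_97 has V = 97 + 1 = 98 vertices and E = 2·97 = 194 edges.
By Euler's formula F = 2 − V + E = 2 − 98 + 194 = 98.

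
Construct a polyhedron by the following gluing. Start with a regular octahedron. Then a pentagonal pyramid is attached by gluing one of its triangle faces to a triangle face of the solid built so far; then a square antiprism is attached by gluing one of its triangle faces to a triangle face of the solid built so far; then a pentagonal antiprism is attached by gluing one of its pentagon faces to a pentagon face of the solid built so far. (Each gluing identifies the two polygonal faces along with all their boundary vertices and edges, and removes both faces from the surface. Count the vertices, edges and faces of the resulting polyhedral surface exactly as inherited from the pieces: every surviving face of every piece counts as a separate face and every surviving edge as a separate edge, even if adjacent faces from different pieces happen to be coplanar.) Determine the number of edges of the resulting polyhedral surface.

A regular octahedron: V=6, E=12, F=8.
Attach a pentagonal pyramid (V=6, E=10, F=6) along a 3-gon: merge 3 vertices and 3 edges, delete both glued faces → V=9, E=19, F=12.
Attach a square antiprism (V=8, E=16, F=10) along a 3-gon: merge 3 vertices and 3 edges, delete both glued faces → V=14, E=32, F=20.
Attach a pentagonal antiprism (V=10, E=20, F=12) along a 5-gon: merge 5 vertices and 5 edges, delete both glued faces → V=19, E=47, F=30.
Check: V − E + F = 19 − 47 + 30 = 2.

47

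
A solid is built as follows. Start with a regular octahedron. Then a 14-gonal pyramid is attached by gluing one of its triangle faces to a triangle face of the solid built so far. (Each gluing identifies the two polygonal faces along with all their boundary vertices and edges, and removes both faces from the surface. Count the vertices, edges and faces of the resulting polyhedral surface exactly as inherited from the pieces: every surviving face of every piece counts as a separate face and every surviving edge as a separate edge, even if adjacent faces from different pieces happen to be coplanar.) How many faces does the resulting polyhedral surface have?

21

A regular octahedron: V=6, E=12, F=8.
Attach a 14-gonal pyramid (V=15, E=28, F=15) along a 3-gon: merge 3 vertices and 3 edges, delete both glued faces → V=18, E=37, F=21.
Check: V − E + F = 18 − 37 + 21 = 2.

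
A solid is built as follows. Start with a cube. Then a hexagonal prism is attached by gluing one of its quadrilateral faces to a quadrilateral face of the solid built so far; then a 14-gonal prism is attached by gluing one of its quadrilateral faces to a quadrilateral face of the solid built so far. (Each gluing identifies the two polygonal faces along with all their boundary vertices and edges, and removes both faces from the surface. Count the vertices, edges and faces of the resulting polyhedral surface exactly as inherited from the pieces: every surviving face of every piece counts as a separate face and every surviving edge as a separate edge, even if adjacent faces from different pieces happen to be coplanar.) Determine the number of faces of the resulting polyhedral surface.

A cube: V=8, E=12, F=6.
Attach a hexagonal prism (V=12, E=18, F=8) along a 4-gon: merge 4 vertices and 4 edges, delete both glued faces → V=16, E=26, F=12.
Attach a 14-gonal prism (V=28, E=42, F=16) along a 4-gon: merge 4 vertices and 4 edges, delete both glued faces → V=40, E=64, F=26.
Check: V − E + F = 40 − 64 + 26 = 2.

26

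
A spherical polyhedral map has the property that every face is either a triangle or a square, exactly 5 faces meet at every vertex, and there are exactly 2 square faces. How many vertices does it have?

Let x be the number of triangles; then F = 2 + x.
Edge–face incidences: 2E = 4·2 + 3·x = 8 + 3x.
Every vertex has degree 5, so 5V = 2E.
Euler: V − E + F = 2 ⇒ (2E)/5 − E + (2 + x) = 2.
Multiply by 10: 2·(2E) − 5·(2E) + 10·(2 + x) = 20, i.e. 20 + 10x − 3·(8 + 3x) = 20.
Collecting terms: x − 4 = 20, so x = 24.
Then 2E = 8 + 3·24 = 80, so E = 40, V = 2E/5 = 16, F = 2 + 24 = 26.

16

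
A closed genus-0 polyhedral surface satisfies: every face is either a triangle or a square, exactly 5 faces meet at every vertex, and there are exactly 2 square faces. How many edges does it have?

Let x be the number of triangles; then F = 2 + x.
Edge–face incidences: 2E = 4·2 + 3·x = 8 + 3x.
Every vertex has degree 5, so 5V = 2E.
Euler: V − E + F = 2 ⇒ (2E)/5 − E + (2 + x) = 2.
Multiply by 10: 2·(2E) − 5·(2E) + 10·(2 + x) = 20, i.e. 20 + 10x − 3·(8 + 3x) = 20.
Collecting terms: x − 4 = 20, so x = 24.
Then 2E = 8 + 3·24 = 80, so E = 40, V = 2E/5 = 16, F = 2 + 24 = 26.

40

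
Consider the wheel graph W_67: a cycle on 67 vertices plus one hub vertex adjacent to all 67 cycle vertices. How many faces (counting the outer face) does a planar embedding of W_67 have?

68

W_67 has V = 67 + 1 = 68 vertices and E = 2·67 = 134 edges.
By Euler's formula F = 2 − V + E = 2 − 68 + 134 = 68.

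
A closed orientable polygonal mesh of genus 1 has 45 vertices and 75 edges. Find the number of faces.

For a closed orientable surface of genus 1, χ = 2 − 2·1 = 0.
F = 0 − V + E = 0 − 45 + 75 = 30.

30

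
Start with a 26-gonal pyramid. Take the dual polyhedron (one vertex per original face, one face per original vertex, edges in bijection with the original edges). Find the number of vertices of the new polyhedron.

27

The base solid has V = 27, E = 52, F = 27.
The dual swaps V and F and preserves E: V′ = F = 27, E′ = E = 52, F′ = V = 27.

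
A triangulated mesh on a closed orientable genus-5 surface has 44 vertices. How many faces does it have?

104

χ = 2 − 2·5 = -8, and every face is a triangle so 3F = 2E.
V − E + F = -8 with E = 3F/2 gives 44 − (3/2 − 1)·F = -8, so F = 104 and E = 156.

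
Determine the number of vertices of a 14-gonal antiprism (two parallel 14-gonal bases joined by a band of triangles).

An antiprism on an n-gon has two n-gon caps and 2n triangles: V = 2·14 = 28, E = 4·14 = 56, F = 2·14 + 2 = 30.

28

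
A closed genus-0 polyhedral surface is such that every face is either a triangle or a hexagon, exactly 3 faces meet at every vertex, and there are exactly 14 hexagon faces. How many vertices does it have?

32

Let x be the number of triangles; then F = 14 + x.
Edge–face incidences: 2E = 6·14 + 3·x = 84 + 3x.
Every vertex has degree 3, so 3V = 2E.
Euler: V − E + F = 2 ⇒ (2E)/3 − E + (14 + x) = 2.
Multiply by 6: 2·(2E) − 3·(2E) + 6·(14 + x) = 12, i.e. 84 + 6x − (84 + 3x) = 12.
Collecting terms: 3x = 12, so x = 4.
Then 2E = 84 + 3·4 = 96, so E = 48, V = 2E/3 = 32, F = 14 + 4 = 18.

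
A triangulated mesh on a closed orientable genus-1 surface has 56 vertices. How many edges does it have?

168

χ = 2 − 2·1 = 0, and every face is a triangle so 3F = 2E.
V − E + F = 0 with E = 3F/2 gives 56 − (3/2 − 1)·F = 0, so F = 112 and E = 168.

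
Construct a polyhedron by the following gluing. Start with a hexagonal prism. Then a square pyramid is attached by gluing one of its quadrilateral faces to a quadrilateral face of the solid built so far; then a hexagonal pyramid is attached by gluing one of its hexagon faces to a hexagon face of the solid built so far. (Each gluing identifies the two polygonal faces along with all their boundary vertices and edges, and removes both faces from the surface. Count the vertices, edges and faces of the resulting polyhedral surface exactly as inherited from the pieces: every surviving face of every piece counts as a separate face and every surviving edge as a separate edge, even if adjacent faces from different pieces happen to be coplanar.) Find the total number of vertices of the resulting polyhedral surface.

A hexagonal prism: V=12, E=18, F=8.
Attach a square pyramid (V=5, E=8, F=5) along a 4-gon: merge 4 vertices and 4 edges, delete both glued faces → V=13, E=22, F=11.
Attach a hexagonal pyramid (V=7, E=12, F=7) along a 6-gon: merge 6 vertices and 6 edges, delete both glued faces → V=14, E=28, F=16.
Check: V − E + F = 14 − 28 + 16 = 2.

14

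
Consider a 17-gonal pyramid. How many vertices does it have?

18

A pyramid on an n-gon base has one n-gon and n triangles: V = 17 + 1 = 18, E = 2·17 = 34, F = 17 + 1 = 18.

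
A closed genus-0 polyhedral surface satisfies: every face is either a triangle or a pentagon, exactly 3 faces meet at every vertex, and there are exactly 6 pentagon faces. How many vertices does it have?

Let x be the number of triangles; then F = 6 + x.
Edge–face incidences: 2E = 5·6 + 3·x = 30 + 3x.
Every vertex has degree 3, so 3V = 2E.
Euler: V − E + F = 2 ⇒ (2E)/3 − E + (6 + x) = 2.
Multiply by 6: 2·(2E) − 3·(2E) + 6·(6 + x) = 12, i.e. 36 + 6x − (30 + 3x) = 12.
Collecting terms: 3x + 6 = 12, so 3x = 6, so x = 2.
Then 2E = 30 + 3·2 = 36, so E = 18, V = 2E/3 = 12, F = 6 + 2 = 8.

12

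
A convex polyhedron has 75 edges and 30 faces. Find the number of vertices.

47

Here V − E + F = 2.
V = 2 + E − F = 2 + 75 − 30 = 47.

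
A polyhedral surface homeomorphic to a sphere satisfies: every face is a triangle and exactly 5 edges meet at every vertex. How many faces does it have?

Each face has 3 edges and each edge borders two faces, so 2E = 3F.
Each vertex has degree 5, so 5V = 2E and hence V = 3F/5.
Euler: V − E + F = 2 ⇒ (3F/5) − (3F/2) + F = 2.
Multiply by 10: (6 − 15 + 10)F = 20, i.e. 1F = 20.
So F = 20, E = 3·20/2 = 30, V = 3·20/5 = 12.

20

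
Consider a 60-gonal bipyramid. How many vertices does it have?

A bipyramid over an n-gon has 2n triangular faces and n + 2 vertices: V = 60 + 2 = 62, E = 3·60 = 180, F = 2·60 = 120.

62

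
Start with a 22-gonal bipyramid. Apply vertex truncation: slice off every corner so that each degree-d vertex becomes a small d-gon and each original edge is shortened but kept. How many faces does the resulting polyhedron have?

68

The base solid has V = 24, E = 66, F = 44.
Truncation replaces each original edge-end by a new vertex, so V′ = 2E = 132.
Each original edge survives, and each old vertex of degree d contributes d new edges; summing degrees gives Σd = 2E, so E′ = E + 2E = 3E = 198.
Each original face survives and each original vertex becomes one new face: F′ = F + V = 68.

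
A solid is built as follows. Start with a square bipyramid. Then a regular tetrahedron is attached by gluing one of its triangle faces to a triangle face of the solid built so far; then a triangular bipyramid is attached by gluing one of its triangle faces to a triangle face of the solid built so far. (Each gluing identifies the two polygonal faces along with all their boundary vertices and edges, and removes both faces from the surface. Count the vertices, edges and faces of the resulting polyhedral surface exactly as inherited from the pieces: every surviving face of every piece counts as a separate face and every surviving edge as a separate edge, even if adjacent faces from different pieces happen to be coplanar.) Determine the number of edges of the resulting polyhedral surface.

A square bipyramid: V=6, E=12, F=8.
Attach a regular tetrahedron (V=4, E=6, F=4) along a 3-gon: merge 3 vertices and 3 edges, delete both glued faces → V=7, E=15, F=10.
Attach a triangular bipyramid (V=5, E=9, F=6) along a 3-gon: merge 3 vertices and 3 edges, delete both glued faces → V=9, E=21, F=14.
Check: V − E + F = 9 − 21 + 14 = 2.

21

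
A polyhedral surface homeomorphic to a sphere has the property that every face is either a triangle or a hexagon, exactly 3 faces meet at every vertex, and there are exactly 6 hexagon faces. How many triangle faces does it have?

4

Let x be the number of triangles; then F = 6 + x.
Edge–face incidences: 2E = 6·6 + 3·x = 36 + 3x.
Every vertex has degree 3, so 3V = 2E.
Euler: V − E + F = 2 ⇒ (2E)/3 − E + (6 + x) = 2.
Multiply by 6: 2·(2E) − 3·(2E) + 6·(6 + x) = 12, i.e. 36 + 6x − (36 + 3x) = 12.
Collecting terms: 3x = 12, so x = 4.
Then 2E = 36 + 3·4 = 48, so E = 24, V = 2E/3 = 16, F = 6 + 4 = 10.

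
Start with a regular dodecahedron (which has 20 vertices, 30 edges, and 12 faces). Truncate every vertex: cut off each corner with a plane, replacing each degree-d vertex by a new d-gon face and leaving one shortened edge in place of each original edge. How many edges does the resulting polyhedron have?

90

Truncation replaces each original edge-end by a new vertex, so V′ = 2E = 60.
Each original edge survives, and each old vertex of degree d contributes d new edges; summing degrees gives Σd = 2E, so E′ = E + 2E = 3E = 90.
Each original face survives and each original vertex becomes one new face: F′ = F + V = 32.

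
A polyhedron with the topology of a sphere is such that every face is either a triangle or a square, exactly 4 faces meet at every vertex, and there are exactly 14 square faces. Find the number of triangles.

Let x be the number of triangles; then F = 14 + x.
Edge–face incidences: 2E = 4·14 + 3·x = 56 + 3x.
Every vertex has degree 4, so 4V = 2E.
Euler: V − E + F = 2 ⇒ (2E)/4 − E + (14 + x) = 2.
Multiply by 8: 2·(2E) − 4·(2E) + 8·(14 + x) = 16, i.e. 112 + 8x − 2·(56 + 3x) = 16.
Collecting terms: 2x = 16, so x = 8.
Then 2E = 56 + 3·8 = 80, so E = 40, V = 2E/4 = 20, F = 14 + 8 = 22.

8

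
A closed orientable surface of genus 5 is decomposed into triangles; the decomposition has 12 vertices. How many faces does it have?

χ = 2 − 2·5 = -8, and every face is a triangle so 3F = 2E.
V − E + F = -8 with E = 3F/2 gives 12 − (3/2 − 1)·F = -8, so F = 40 and E = 60.

40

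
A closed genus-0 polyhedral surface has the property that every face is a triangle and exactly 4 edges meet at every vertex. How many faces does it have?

8

Each face has 3 edges and each edge borders two faces, so 2E = 3F.
Each vertex has degree 4, so 4V = 2E and hence V = 3F/4.
Euler: V − E + F = 2 ⇒ (3F/4) − (3F/2) + F = 2.
Multiply by 8: (6 − 12 + 8)F = 16, i.e. 2F = 16.
So F = 8, E = 3·8/2 = 12, V = 3·8/4 = 6.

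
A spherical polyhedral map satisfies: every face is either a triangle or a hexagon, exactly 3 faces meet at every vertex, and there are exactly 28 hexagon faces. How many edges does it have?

90

Let x be the number of triangles; then F = 28 + x.
Edge–face incidences: 2E = 6·28 + 3·x = 168 + 3x.
Every vertex has degree 3, so 3V = 2E.
Euler: V − E + F = 2 ⇒ (2E)/3 − E + (28 + x) = 2.
Multiply by 6: 2·(2E) − 3·(2E) + 6·(28 + x) = 12, i.e. 168 + 6x − (168 + 3x) = 12.
Collecting terms: 3x = 12, so x = 4.
Then 2E = 168 + 3·4 = 180, so E = 90, V = 2E/3 = 60, F = 28 + 4 = 32.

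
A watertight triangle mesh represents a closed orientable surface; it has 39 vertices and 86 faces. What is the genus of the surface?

3

Every face is a triangle, so 2E = 3·86 = 258, giving E = 129.
χ = V − E + F = 39 − 129 + 86 = -4.
For a closed orientable surface χ = 2 − 2g, so g = (2 − (-4))/2 = 3.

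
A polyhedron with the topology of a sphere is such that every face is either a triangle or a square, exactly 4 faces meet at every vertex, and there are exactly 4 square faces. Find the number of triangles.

Let x be the number of triangles; then F = 4 + x.
Edge–face incidences: 2E = 4·4 + 3·x = 16 + 3x.
Every vertex has degree 4, so 4V = 2E.
Euler: V − E + F = 2 ⇒ (2E)/4 − E + (4 + x) = 2.
Multiply by 8: 2·(2E) − 4·(2E) + 8·(4 + x) = 16, i.e. 32 + 8x − 2·(16 + 3x) = 16.
Collecting terms: 2x = 16, so x = 8.
Then 2E = 16 + 3·8 = 40, so E = 20, V = 2E/4 = 10, F = 4 + 8 = 12.

8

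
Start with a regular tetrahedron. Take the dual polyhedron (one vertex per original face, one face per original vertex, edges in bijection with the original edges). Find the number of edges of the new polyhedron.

6

The base solid has V = 4, E = 6, F = 4.
The dual swaps V and F and preserves E: V′ = F = 4, E′ = E = 6, F′ = V = 4.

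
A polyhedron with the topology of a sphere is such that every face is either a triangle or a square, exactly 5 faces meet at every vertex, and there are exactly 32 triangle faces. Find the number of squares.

6

Let x be the number of squares; then F = 32 + x.
Edge–face incidences: 2E = 3·32 + 4·x = 96 + 4x.
Every vertex has degree 5, so 5V = 2E.
Euler: V − E + F = 2 ⇒ (2E)/5 − E + (32 + x) = 2.
Multiply by 10: 2·(2E) − 5·(2E) + 10·(32 + x) = 20, i.e. 320 + 10x − 3·(96 + 4x) = 20.
Collecting terms: −2x + 32 = 20, so −2x = −12, so x = 6.
Then 2E = 96 + 4·6 = 120, so E = 60, V = 2E/5 = 24, F = 32 + 6 = 38.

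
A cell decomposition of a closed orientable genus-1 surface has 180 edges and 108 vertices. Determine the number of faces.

For a closed orientable surface of genus 1, χ = 2 − 2·1 = 0.
F = 0 − V + E = 0 − 108 + 180 = 72.

72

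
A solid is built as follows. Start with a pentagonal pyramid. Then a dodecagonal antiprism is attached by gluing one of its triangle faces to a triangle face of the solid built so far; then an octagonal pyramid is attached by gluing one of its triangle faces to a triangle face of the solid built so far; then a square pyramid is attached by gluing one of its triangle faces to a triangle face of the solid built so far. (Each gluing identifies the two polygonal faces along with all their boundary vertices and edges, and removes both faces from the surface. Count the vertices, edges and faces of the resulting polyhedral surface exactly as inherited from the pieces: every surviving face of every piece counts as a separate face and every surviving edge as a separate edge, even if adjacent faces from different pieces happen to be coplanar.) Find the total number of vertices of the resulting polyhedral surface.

35

A pentagonal pyramid: V=6, E=10, F=6.
Attach a dodecagonal antiprism (V=24, E=48, F=26) along a 3-gon: merge 3 vertices and 3 edges, delete both glued faces → V=27, E=55, F=30.
Attach an octagonal pyramid (V=9, E=16, F=9) along a 3-gon: merge 3 vertices and 3 edges, delete both glued faces → V=33, E=68, F=37.
Attach a square pyramid (V=5, E=8, F=5) along a 3-gon: merge 3 vertices and 3 edges, delete both glued faces → V=35, E=73, F=40.
Check: V − E + F = 35 − 73 + 40 = 2.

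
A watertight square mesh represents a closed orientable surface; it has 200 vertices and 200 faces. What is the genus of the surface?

1

Every face is a square, so 2E = 4·200 = 800, giving E = 400.
χ = V − E + F = 200 − 400 + 200 = 0.
For a closed orientable surface χ = 2 − 2g, so g = (2 − (0))/2 = 1.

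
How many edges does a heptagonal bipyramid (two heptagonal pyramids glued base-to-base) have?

21

A bipyramid over an n-gon has 2n triangular faces and n + 2 vertices: V = 7 + 2 = 9, E = 3·7 = 21, F = 2·7 = 14.
Check: V − E + F = 9 − 21 + 14 = 2.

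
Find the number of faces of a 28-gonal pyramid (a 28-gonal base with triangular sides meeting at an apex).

A pyramid on an n-gon base has one n-gon and n triangles: V = 28 + 1 = 29, E = 2·28 = 56, F = 28 + 1 = 29.

29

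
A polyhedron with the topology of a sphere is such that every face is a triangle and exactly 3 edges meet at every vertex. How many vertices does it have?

Each face has 3 edges and each edge borders two faces, so 2E = 3F.
Each vertex has degree 3, so 3V = 2E and hence V = 3F/3.
Euler: V − E + F = 2 ⇒ (3F/3) − (3F/2) + F = 2.
Multiply by 6: (6 − 9 + 6)F = 12, i.e. 3F = 12.
So F = 4, E = 3·4/2 = 6, V = 3·4/3 = 4.

4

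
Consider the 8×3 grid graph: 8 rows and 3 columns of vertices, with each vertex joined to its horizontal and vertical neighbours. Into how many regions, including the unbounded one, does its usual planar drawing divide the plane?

The grid has V = 8·3 = 24 vertices and E = 8·2 + 3·7 = 37 edges.
F = 2 − V + E = 2 − 24 + 37 = 15.

15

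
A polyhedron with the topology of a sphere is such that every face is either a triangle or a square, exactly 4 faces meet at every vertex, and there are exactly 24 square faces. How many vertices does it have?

Let x be the number of triangles; then F = 24 + x.
Edge–face incidences: 2E = 4·24 + 3·x = 96 + 3x.
Every vertex has degree 4, so 4V = 2E.
Euler: V − E + F = 2 ⇒ (2E)/4 − E + (24 + x) = 2.
Multiply by 8: 2·(2E) − 4·(2E) + 8·(24 + x) = 16, i.e. 192 + 8x − 2·(96 + 3x) = 16.
Collecting terms: 2x = 16, so x = 8.
Then 2E = 96 + 3·8 = 120, so E = 60, V = 2E/4 = 30, F = 24 + 8 = 32.

30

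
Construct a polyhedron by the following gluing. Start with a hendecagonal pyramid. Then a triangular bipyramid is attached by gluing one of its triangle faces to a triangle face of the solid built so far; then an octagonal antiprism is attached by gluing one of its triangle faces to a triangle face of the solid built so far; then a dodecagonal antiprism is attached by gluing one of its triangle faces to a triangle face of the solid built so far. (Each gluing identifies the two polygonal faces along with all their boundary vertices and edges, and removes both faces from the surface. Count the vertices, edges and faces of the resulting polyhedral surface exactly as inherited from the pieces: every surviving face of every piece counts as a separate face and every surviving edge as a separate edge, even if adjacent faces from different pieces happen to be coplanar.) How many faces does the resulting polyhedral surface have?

56

A hendecagonal pyramid: V=12, E=22, F=12.
Attach a triangular bipyramid (V=5, E=9, F=6) along a 3-gon: merge 3 vertices and 3 edges, delete both glued faces → V=14, E=28, F=16.
Attach an octagonal antiprism (V=16, E=32, F=18) along a 3-gon: merge 3 vertices and 3 edges, delete both glued faces → V=27, E=57, F=32.
Attach a dodecagonal antiprism (V=24, E=48, F=26) along a 3-gon: merge 3 vertices and 3 edges, delete both glued faces → V=48, E=102, F=56.
Check: V − E + F = 48 − 102 + 56 = 2.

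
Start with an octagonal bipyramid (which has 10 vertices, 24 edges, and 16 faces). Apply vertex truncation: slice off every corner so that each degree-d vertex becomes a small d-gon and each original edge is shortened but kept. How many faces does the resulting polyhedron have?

26

Truncation replaces each original edge-end by a new vertex, so V′ = 2E = 48.
Each original edge survives, and each old vertex of degree d contributes d new edges; summing degrees gives Σd = 2E, so E′ = E + 2E = 3E = 72.
Each original face survives and each original vertex becomes one new face: F′ = F + V = 26.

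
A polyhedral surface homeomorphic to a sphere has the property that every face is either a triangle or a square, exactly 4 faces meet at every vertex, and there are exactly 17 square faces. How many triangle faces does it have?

8

Let x be the number of triangles; then F = 17 + x.
Edge–face incidences: 2E = 4·17 + 3·x = 68 + 3x.
Every vertex has degree 4, so 4V = 2E.
Euler: V − E + F = 2 ⇒ (2E)/4 − E + (17 + x) = 2.
Multiply by 8: 2·(2E) − 4·(2E) + 8·(17 + x) = 16, i.e. 136 + 8x − 2·(68 + 3x) = 16.
Collecting terms: 2x = 16, so x = 8.
Then 2E = 68 + 3·8 = 92, so E = 46, V = 2E/4 = 23, F = 17 + 8 = 25.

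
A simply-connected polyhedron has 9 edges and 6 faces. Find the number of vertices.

Here V − E + F = 2.
V = 2 + E − F = 2 + 9 − 6 = 5.

5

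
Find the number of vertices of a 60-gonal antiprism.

An antiprism on an n-gon has two n-gon caps and 2n triangles: V = 2·60 = 120, E = 4·60 = 240, F = 2·60 + 2 = 122.
Check: V − E + F = 120 − 240 + 122 = 2.

120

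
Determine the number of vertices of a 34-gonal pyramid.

A pyramid on an n-gon base has one n-gon and n triangles: V = 34 + 1 = 35, E = 2·34 = 68, F = 34 + 1 = 35.

35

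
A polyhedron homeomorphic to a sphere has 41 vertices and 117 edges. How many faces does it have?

78

Here V − E + F = 2.
F = 2 − V + E = 2 − 41 + 117 = 78.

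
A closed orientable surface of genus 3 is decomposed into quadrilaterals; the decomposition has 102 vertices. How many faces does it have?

106

χ = 2 − 2·3 = -4, and every face is a square so 4F = 2E.
V − E + F = -4 with E = 4F/2 gives 102 − (4/2 − 1)·F = -4, so F = 106 and E = 212.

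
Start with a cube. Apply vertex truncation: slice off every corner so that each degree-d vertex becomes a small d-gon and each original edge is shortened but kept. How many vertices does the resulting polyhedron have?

The base solid has V = 8, E = 12, F = 6.
Truncation replaces each original edge-end by a new vertex, so V′ = 2E = 24.
Each original edge survives, and each old vertex of degree d contributes d new edges; summing degrees gives Σd = 2E, so E′ = E + 2E = 3E = 36.
Each original face survives and each original vertex becomes one new face: F′ = F + V = 14.

24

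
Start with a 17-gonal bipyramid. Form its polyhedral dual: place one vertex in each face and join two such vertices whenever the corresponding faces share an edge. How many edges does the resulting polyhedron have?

51

The base solid has V = 19, E = 51, F = 34.
The dual swaps V and F and preserves E: V′ = F = 34, E′ = E = 51, F′ = V = 19.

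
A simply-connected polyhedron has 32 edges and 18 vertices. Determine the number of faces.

16

Here V − E + F = 2.
F = 2 − V + E = 2 − 18 + 32 = 16.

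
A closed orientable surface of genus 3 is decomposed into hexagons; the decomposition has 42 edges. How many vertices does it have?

χ = 2 − 2·3 = -4, and every face is a hexagon so 6F = 2E.
F = 2E/6 = 14. Then V = -4 + E − F = -4 + 42 − 14 = 24.

24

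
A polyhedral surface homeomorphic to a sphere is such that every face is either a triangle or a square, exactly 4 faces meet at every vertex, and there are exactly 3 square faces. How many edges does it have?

18

Let x be the number of triangles; then F = 3 + x.
Edge–face incidences: 2E = 4·3 + 3·x = 12 + 3x.
Every vertex has degree 4, so 4V = 2E.
Euler: V − E + F = 2 ⇒ (2E)/4 − E + (3 + x) = 2.
Multiply by 8: 2·(2E) − 4·(2E) + 8·(3 + x) = 16, i.e. 24 + 8x − 2·(12 + 3x) = 16.
Collecting terms: 2x = 16, so x = 8.
Then 2E = 12 + 3·8 = 36, so E = 18, V = 2E/4 = 9, F = 3 + 8 = 11.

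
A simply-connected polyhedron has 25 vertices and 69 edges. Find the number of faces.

Here V − E + F = 2.
F = 2 − V + E = 2 − 25 + 69 = 46.

46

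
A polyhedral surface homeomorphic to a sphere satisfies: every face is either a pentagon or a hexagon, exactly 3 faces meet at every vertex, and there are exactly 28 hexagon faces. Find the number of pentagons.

Let x be the number of pentagons; then F = 28 + x.
Edge–face incidences: 2E = 6·28 + 5·x = 168 + 5x.
Every vertex has degree 3, so 3V = 2E.
Euler: V − E + F = 2 ⇒ (2E)/3 − E + (28 + x) = 2.
Multiply by 6: 2·(2E) − 3·(2E) + 6·(28 + x) = 12, i.e. 168 + 6x − (168 + 5x) = 12.
Collecting terms: x = 12.
Then 2E = 168 + 5·12 = 228, so E = 114, V = 2E/3 = 76, F = 28 + 12 = 40.

12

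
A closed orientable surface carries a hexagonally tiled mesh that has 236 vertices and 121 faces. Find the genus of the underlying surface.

Every face is a hexagon, so 2E = 6·121 = 726, giving E = 363.
χ = V − E + F = 236 − 363 + 121 = -6.
For a closed orientable surface χ = 2 − 2g, so g = (2 − (-6))/2 = 4.

4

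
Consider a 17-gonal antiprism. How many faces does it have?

An antiprism on an n-gon has two n-gon caps and 2n triangles: V = 2·17 = 34, E = 4·17 = 68, F = 2·17 + 2 = 36.

36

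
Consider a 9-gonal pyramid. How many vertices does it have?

10

A pyramid on an n-gon base has one n-gon and n triangles: V = 9 + 1 = 10, E = 2·9 = 18, F = 9 + 1 = 10.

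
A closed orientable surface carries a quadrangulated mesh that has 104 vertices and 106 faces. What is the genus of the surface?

2

Every face is a square, so 2E = 4·106 = 424, giving E = 212.
χ = V − E + F = 104 − 212 + 106 = -2.
For a closed orientable surface χ = 2 − 2g, so g = (2 − (-2))/2 = 2.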